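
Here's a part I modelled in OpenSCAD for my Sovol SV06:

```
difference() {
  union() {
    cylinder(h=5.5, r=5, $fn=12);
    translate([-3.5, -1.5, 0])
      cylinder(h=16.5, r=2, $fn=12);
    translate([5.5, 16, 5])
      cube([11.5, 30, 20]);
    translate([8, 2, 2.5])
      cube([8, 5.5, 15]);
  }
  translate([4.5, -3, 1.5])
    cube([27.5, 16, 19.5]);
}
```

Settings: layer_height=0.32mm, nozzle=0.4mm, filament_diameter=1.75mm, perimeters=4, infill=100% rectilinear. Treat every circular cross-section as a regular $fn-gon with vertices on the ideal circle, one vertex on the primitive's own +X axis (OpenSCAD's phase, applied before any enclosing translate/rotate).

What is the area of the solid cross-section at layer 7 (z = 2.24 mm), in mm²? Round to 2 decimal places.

76.46 mm²

At z = 2.24 mm: the r=5 cylinder contributes a regular 12-gon of circumradius 5 (area = (12/2)·5.000²·sin(360°/12) = 75.00 mm²); the cylinder at (-3.5, -1.5): section is a regular 12-gon, circumradius r=2 (area = (12/2)·2.000²·sin(360°/12) = 12.00 mm²); the cube at (5.5, 16) is absent (z outside [5, 25]); the cube at (8, 2) is absent (z outside [2.5, 17.5]); Merging all regions: the regions partially overlap — summed areas 87.00 mm² minus the doubly-counted overlap 9.61 mm² gives 77.39 mm² — area = 77.39 mm²; the cube at (4.5, -3) (footprint 27.5×16) is included at this height (area 440.00 mm²); After the difference (first − rest): starting from the result so far (77.39 mm²), the 27.5×16 cube at (4.5, -3) partially overlaps it — only the 0.93 mm² overlap (of its 440.00 mm²) is removed, clipping the outline — area = 76.46 mm². Overall, the cross-section is a single solid region. Net area = 76.46 mm².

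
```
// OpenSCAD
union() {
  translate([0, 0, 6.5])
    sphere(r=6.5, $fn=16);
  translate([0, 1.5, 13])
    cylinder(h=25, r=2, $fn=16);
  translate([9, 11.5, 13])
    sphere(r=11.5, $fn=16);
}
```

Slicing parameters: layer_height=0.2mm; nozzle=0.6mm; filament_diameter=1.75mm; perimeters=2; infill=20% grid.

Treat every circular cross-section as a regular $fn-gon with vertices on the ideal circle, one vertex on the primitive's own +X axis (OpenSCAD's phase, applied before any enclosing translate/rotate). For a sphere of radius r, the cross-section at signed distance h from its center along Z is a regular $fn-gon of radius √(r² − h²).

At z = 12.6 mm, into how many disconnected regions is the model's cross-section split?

2

At z = 12.6 mm: the r=6.5 sphere contributes a regular 16-gon of circumradius √(6.5²−6.1²) = 2.245; the cylinder at (0, 1.5) does not reach this height (z outside [13, 38]); the r=11.5 sphere at (9, 11.5) contributes a regular 16-gon of circumradius √(11.5²−0.4²) = 11.493; Taking the union: the 2 present regions are separate (no shared area or edge), so areas and boundary lengths simply add and each stays a separate island — 2 connected regions. The result has 2 disconnected regions.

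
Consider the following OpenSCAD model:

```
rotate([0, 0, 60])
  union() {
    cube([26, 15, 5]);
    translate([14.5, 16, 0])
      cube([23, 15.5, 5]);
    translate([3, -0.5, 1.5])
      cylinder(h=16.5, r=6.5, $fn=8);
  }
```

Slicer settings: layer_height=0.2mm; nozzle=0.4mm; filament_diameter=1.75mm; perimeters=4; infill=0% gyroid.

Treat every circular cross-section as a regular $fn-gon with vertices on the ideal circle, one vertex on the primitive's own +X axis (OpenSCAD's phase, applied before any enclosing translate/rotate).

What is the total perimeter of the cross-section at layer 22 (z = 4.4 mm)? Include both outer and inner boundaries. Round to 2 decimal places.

172.09 mm

At z = 4.4 mm: the 26×15 cube contributes its full rectangle (perimeter 82.00 mm); the cube at (14.5, 16) (footprint 23×15.5) is included at this height (perimeter 77.00 mm); the r=6.5 cylinder at (3, -0.5) gives a regular 8-gon of circumradius 6.5 (constant along its height) (perimeter = 2·8·6.500·sin(180°/8) = 39.80 mm); Combining (union): the regions partially overlap (shared area 42.81 mm²), so the edge portions inside another operand are dropped and the merged outline is re-measured after clipping — boundary = 172.09 mm; (rotated 60° about Z; rotation is an isometry so areas/perimeters/island counts are preserved). Overall, the cross-section has 2 separate islands. Total boundary length (outer) = 172.09 mm.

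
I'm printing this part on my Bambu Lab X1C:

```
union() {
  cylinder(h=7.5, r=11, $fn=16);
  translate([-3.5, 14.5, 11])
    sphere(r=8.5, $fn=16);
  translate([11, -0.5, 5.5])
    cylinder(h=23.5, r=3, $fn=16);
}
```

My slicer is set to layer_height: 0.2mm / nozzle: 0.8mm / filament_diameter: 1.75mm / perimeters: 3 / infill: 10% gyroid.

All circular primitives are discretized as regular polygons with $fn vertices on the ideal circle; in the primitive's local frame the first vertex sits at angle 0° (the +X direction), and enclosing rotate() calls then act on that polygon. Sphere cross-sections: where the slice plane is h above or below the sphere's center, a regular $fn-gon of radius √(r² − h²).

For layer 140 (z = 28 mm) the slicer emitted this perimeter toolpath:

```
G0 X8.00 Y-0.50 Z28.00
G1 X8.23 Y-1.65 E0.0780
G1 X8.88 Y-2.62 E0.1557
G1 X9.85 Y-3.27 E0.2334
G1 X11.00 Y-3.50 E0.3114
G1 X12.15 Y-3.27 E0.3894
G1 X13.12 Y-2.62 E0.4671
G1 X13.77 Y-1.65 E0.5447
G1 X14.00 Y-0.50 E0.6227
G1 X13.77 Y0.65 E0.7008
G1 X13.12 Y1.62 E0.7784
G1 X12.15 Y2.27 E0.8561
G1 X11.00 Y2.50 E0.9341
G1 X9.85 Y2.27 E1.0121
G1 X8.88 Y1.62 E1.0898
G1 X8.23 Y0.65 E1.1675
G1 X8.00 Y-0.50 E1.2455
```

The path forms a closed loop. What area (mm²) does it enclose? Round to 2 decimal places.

27.54 mm²

Apply the shoelace formula to the sequence of (X, Y) vertices; enclosed area = 27.54 mm².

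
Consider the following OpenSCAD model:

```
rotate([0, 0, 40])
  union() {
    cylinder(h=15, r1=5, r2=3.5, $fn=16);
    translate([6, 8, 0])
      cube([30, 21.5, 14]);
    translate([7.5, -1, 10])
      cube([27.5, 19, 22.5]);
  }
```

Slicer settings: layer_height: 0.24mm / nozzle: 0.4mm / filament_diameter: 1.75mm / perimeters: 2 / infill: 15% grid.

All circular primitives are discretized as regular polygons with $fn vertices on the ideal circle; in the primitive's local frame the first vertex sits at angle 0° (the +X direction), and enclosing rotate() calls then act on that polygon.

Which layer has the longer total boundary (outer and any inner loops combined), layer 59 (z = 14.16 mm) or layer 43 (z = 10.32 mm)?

Layer 59 (z = 14.16): the cone contributes a regular 16-gon of circumradius 3.584 (interpolated between r1=5 and r2=3.5 at t=0.944) (perimeter = 2·16·3.584·sin(180°/16) = 22.37 mm); the cube at (6, 8) is not intersected at this z (z outside [0, 14]); the 27.5×19 cube at (7.5, -1) contributes its full rectangle (perimeter 93.00 mm); Taking the union: the 2 present regions are separate (no shared area or edge), so areas and boundary lengths simply add and each stays a separate island — boundary = 115.37 mm; (whole slice rotated 40° about Z — lengths, areas and connectivity unchanged). So its perimeter = 115.37 mm. Layer 43 (z = 10.32): the cone (r1=5→r2=3.5) has section circumradius 3.968 here — a regular 16-gon (perimeter = 2·16·3.968·sin(180°/16) = 24.77 mm); the cube at (6, 8) is present — its section is the full 30×21.5 rectangle (perimeter 103.00 mm); the 27.5×19 cube at (7.5, -1) contributes its full rectangle (perimeter 93.00 mm); Taking the union: the regions partially overlap (shared area 275.00 mm²), so the edge portions inside another operand are dropped and the merged outline is re-measured after clipping — boundary = 145.77 mm; (whole slice rotated 40° about Z — lengths, areas and connectivity unchanged). So its perimeter = 145.77 mm. Layer 43 is larger (145.77 vs 115.37 mm).

layer 43 (z = 10.32 mm)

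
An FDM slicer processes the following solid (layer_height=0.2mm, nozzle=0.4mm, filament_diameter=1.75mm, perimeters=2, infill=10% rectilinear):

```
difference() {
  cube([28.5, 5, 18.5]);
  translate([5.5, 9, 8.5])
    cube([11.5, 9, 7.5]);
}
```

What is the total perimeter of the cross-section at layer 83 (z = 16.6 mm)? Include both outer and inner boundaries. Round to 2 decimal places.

67.00 mm

At z = 16.6 mm: the cube is present — its section is the full 28.5×5 rectangle (perimeter 67.00 mm); the cube at (5.5, 9) is not intersected at this z (z outside [8.5, 16]); Taking the first minus the rest: none of the subtracted shapes is present at this height, so the 28.5×5 cube is unchanged — boundary = 67.00 mm. Overall, the cross-section is a single solid region. Total boundary length (outer) = 67.00 mm.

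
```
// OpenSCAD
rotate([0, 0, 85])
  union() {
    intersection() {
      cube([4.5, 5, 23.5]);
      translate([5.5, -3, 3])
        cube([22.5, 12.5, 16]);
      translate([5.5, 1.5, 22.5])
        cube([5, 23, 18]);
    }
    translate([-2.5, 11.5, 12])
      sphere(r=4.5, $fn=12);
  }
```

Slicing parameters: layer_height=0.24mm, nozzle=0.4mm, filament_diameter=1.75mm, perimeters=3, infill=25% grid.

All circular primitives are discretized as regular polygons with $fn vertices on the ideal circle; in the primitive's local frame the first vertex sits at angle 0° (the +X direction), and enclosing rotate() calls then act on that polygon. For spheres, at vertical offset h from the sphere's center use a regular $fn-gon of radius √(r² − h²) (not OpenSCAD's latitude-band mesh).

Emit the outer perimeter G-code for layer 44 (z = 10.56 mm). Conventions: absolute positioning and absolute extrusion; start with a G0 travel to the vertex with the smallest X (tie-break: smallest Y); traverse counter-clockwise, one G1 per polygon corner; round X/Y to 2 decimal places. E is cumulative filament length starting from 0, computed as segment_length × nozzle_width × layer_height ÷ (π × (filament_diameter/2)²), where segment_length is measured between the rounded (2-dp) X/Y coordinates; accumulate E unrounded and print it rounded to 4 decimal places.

G0 X-15.92 Y-1.12 Z10.56
G1 X-15.54 Y-3.29 E0.0879
G1 X-14.12 Y-4.98 E0.1760
G1 X-12.05 Y-5.74 E0.2640
G1 X-9.87 Y-5.35 E0.3524
G1 X-8.18 Y-3.93 E0.4405
G1 X-7.43 Y-1.86 E0.5284
G1 X-7.81 Y0.31 E0.6163
G1 X-9.23 Y2.00 E0.7044
G1 X-11.30 Y2.76 E0.7924
G1 X-13.48 Y2.38 E0.8808
G1 X-15.17 Y0.96 E0.9689
G1 X-15.92 Y-1.12 E1.0571

At z = 10.56 mm: the 4.5×5 cube contributes its full rectangle; the cube at (5.5, -3) is present — its section is the full 22.5×12.5 rectangle; the cube at (5.5, 1.5) does not reach this height (z outside [22.5, 40.5]); After intersecting: at least one operand is absent at this height, so nothing remains; the sphere at (-2.5, 11.5): section is a regular 12-gon, circumradius = √(r²−h²) = √(4.5²−1.44²) = 4.263; Taking the union: only the r=4.5 sphere at (-2.5, 11.5) is present, so the union is just that shape — 1 connected region; (rotated 85° about Z; rotation is an isometry so areas/perimeters/island counts are preserved). The outline is a single polygon with 12 vertices. Extrusion per mm of travel: 0.4 × 0.24 / (π × 0.875²) = 0.039912. Accumulating E over each segment gives final E = 1.0571.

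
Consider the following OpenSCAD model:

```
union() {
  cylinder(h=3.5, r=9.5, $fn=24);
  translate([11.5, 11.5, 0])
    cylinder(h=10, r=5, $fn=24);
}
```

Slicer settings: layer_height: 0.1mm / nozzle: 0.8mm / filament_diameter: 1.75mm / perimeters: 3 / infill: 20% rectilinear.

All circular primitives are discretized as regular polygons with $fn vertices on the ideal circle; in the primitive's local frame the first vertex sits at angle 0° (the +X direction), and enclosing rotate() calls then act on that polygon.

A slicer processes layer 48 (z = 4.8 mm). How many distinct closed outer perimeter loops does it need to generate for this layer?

At z = 4.8 mm: the cylinder does not reach this height (z outside [0, 3.5]); the r=5 cylinder at (11.5, 11.5) contributes a regular 24-gon of circumradius 5; Combining (union): only the r=5 cylinder at (11.5, 11.5) is present, so the union is just that shape — 1 connected region. The result has 1 disconnected region.

1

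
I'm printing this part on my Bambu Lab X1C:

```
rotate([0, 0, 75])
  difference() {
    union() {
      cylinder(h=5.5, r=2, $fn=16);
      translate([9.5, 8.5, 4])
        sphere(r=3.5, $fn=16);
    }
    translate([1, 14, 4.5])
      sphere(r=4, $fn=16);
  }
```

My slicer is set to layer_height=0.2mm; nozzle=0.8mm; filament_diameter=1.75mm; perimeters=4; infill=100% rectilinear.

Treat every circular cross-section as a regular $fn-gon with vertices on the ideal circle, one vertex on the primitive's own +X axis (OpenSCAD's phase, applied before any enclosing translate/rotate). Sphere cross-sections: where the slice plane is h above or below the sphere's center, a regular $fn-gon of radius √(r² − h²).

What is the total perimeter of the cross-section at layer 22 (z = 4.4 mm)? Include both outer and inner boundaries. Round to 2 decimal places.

At z = 4.4 mm: the r=2 cylinder gives a regular 16-gon of circumradius 2 (constant along its height) (perimeter = 2·16·2.000·sin(180°/16) = 12.49 mm); the sphere at (9.5, 8.5): section is a regular 16-gon, circumradius = √(r²−h²) = √(3.5²−0.4²) = 3.477 (perimeter = 2·16·3.477·sin(180°/16) = 21.71 mm); Combining (union): the 2 present regions are separate (no shared area or edge), so areas and boundary lengths simply add and each stays a separate island — boundary = 34.19 mm; the r=4 sphere at (1, 14) slices to a regular 16-gon of circumradius 3.999 (√(r²−h²) with h=0.1 from center) (perimeter = 2·16·3.999·sin(180°/16) = 24.96 mm); After the difference (first − rest): starting from that combined region, the r=4 sphere at (1, 14) misses the remaining region (no effect) — boundary = 34.19 mm; (rotated 75° about Z; rotation is an isometry so areas/perimeters/island counts are preserved). Overall, the cross-section has 2 separate islands. Total boundary length (outer) = 34.19 mm.

34.19 mm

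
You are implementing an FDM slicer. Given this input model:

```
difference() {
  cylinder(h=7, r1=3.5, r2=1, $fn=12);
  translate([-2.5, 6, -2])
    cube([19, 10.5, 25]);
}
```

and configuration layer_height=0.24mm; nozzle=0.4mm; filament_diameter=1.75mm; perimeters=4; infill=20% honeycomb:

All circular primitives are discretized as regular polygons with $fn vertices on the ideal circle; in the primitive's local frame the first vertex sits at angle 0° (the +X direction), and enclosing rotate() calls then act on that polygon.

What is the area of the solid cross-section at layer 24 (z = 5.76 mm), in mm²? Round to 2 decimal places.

At z = 5.76 mm: the cone (r1=3.5→r2=1) has section circumradius 1.443 here — a regular 12-gon (area = (12/2)·1.443²·sin(360°/12) = 6.25 mm²); the cube at (-2.5, 6) (footprint 19×10.5) is included at this height (area 199.50 mm²); After the difference (first − rest): starting from the cone (6.25 mm²), the 19×10.5 cube at (-2.5, 6) misses the remaining region (no effect) — area = 6.25 mm². Overall, the cross-section is a single solid region. Net area = 6.25 mm².

6.25 mm²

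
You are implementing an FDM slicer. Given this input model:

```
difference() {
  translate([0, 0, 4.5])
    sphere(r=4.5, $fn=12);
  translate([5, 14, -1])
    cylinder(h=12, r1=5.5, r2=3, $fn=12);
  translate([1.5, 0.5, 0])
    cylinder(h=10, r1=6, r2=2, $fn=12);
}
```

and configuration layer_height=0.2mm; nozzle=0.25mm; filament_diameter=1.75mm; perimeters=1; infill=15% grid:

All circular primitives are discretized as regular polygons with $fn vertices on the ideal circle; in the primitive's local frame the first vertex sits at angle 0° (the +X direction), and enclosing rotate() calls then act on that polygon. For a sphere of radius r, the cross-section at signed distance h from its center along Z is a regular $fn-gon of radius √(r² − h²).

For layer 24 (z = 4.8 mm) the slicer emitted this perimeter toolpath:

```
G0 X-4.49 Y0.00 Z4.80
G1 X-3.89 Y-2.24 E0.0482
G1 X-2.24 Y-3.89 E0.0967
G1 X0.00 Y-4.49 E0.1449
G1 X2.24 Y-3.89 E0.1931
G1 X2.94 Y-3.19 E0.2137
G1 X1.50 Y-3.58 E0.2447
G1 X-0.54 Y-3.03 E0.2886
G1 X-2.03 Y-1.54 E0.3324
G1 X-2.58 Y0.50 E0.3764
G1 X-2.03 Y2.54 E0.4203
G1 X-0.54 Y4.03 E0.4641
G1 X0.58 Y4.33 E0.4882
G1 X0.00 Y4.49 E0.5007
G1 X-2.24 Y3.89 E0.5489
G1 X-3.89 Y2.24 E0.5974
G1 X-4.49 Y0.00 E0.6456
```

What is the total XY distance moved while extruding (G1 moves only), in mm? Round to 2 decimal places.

Sum the Euclidean lengths of each G1 segment: total = 31.06 mm.

31.06 mm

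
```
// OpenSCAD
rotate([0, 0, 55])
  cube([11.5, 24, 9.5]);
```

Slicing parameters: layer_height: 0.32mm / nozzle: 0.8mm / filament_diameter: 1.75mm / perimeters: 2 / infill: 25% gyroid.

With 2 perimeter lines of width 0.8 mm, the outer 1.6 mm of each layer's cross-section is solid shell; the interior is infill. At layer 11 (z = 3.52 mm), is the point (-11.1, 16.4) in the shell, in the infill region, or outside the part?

At z = 3.52 mm: the 11.5×24 cube contributes its full rectangle; (rotated 55° about Z; rotation is an isometry so areas/perimeters/island counts are preserved). Overall, the cross-section is a single solid region. Undo the 55° rotation: the query point maps to (7.067, 18.499) in the un-rotated model frame. The nearest boundary edge runs (11.50, 0.00)→(11.50, 24.00); distance from the point to it = 4.43 mm. The point is inside the cross-section and 4.43 mm from the nearest boundary — more than the 1.6 mm shell width (2 × 0.8), so it's in the infill interior.

infill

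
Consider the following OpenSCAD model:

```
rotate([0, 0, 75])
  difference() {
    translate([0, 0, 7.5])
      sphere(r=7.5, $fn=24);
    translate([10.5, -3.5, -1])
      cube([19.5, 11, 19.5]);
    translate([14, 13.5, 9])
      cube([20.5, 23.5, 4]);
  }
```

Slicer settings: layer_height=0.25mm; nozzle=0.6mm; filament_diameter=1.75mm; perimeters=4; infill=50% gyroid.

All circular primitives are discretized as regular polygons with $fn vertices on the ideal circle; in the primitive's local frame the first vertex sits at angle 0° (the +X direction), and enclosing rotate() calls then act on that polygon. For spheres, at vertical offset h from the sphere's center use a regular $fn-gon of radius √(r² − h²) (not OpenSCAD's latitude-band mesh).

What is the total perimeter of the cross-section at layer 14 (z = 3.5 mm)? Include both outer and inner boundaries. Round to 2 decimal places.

At z = 3.5 mm: the r=7.5 sphere contributes a regular 24-gon of circumradius √(7.5²−4²) = 6.344 (perimeter = 2·24·6.344·sin(180°/24) = 39.75 mm); the cube at (10.5, -3.5) is present — its section is the full 19.5×11 rectangle (perimeter 61.00 mm); the cube at (14, 13.5) is not intersected at this z (z outside [9, 13]); After the difference (first − rest): starting from the r=7.5 sphere, the 19.5×11 cube at (10.5, -3.5) misses the remaining region (no effect) — boundary = 39.75 mm; (whole slice rotated 75° about Z — lengths, areas and connectivity unchanged). Overall, the cross-section is a single solid region. Total boundary length (outer) = 39.75 mm.

39.75 mm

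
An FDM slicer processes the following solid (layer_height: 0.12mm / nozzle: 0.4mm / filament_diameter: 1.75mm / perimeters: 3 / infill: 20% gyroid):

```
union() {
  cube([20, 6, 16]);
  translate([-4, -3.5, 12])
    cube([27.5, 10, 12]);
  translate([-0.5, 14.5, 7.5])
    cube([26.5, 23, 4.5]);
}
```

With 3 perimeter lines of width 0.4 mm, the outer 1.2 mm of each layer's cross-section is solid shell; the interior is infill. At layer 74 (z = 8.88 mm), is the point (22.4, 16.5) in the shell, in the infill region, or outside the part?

At z = 8.88 mm: the cube is present — its section is the full 20×6 rectangle; the cube at (-4, -3.5) is absent (z outside [12, 24]); the cube at (-0.5, 14.5) (footprint 26.5×23) is included at this height; Taking the union: the 2 present regions are separate (no shared area or edge), so areas and boundary lengths simply add and each stays a separate island — 2 connected regions. Overall, the cross-section has 2 separate islands. The nearest boundary edge runs (26.00, 14.50)→(-0.50, 14.50); distance from the point to it = 2.00 mm. (Shell/infill is judged within the island containing the point — the largest one.) The point is inside the cross-section and 2.00 mm from the nearest boundary — more than the 1.2 mm shell width (3 × 0.4), so it's in the infill interior.

infill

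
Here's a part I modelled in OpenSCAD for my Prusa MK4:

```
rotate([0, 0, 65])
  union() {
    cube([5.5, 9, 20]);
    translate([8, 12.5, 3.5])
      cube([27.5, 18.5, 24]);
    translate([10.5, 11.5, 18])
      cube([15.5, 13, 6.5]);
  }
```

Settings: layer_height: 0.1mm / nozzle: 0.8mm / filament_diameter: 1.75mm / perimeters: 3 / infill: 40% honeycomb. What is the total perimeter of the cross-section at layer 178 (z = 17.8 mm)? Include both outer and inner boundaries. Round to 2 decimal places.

121.00 mm

At z = 17.8 mm: the cube (footprint 5.5×9) is included at this height (perimeter 29.00 mm); the cube at (8, 12.5) is present — its section is the full 27.5×18.5 rectangle (perimeter 92.00 mm); the cube at (10.5, 11.5) is not intersected at this z (z outside [18, 24.5]); Taking the union: the 2 present regions are separate (no shared area or edge), so areas and boundary lengths simply add and each stays a separate island — boundary = 121.00 mm; (whole slice rotated 65° about Z — lengths, areas and connectivity unchanged). Overall, the cross-section has 2 separate islands. Total boundary length (outer) = 121.00 mm.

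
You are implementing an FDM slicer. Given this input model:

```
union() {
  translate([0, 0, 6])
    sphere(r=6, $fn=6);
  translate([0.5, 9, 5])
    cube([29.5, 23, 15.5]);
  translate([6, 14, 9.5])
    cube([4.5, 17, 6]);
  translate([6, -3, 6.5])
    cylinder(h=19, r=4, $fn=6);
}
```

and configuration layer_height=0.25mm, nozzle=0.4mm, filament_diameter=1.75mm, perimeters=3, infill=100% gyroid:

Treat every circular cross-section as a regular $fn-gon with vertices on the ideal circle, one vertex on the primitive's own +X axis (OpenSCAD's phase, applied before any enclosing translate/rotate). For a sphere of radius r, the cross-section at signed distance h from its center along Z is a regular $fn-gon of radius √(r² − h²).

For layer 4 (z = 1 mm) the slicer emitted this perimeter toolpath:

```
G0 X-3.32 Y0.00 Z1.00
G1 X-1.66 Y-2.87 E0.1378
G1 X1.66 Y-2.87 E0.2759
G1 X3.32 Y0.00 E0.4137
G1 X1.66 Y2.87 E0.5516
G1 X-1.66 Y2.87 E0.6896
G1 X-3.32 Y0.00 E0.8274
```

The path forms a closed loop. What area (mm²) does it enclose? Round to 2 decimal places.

Apply the shoelace formula to the sequence of (X, Y) vertices; enclosed area = 28.59 mm².

28.59 mm²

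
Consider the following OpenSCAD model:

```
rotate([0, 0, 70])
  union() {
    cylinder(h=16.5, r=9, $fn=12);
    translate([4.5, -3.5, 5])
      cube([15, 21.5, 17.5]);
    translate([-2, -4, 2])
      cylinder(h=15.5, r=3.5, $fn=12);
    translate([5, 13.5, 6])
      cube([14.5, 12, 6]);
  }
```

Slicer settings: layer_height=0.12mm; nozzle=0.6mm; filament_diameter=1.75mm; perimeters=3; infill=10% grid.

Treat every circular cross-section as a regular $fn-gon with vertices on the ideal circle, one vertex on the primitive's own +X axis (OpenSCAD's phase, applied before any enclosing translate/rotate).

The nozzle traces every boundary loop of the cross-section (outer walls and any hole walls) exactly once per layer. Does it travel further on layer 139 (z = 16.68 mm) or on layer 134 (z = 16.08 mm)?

layer 134 (z = 16.08 mm)

Layer 139 (z = 16.68): the cylinder is absent (z outside [0, 16.5]); the 15×21.5 cube at (4.5, -3.5) contributes its full rectangle (perimeter 73.00 mm); the cylinder at (-2, -4): section is a regular 12-gon, circumradius r=3.5 (perimeter = 2·12·3.500·sin(180°/12) = 21.74 mm); the cube at (5, 13.5) is not intersected at this z (z outside [6, 12]); Taking the union: the 2 present regions are separate (no shared area or edge), so areas and boundary lengths simply add and each stays a separate island — boundary = 94.74 mm; (rotated 70° about Z; rotation is an isometry so areas/perimeters/island counts are preserved). So its perimeter = 94.74 mm. Layer 134 (z = 16.08): the r=9 cylinder contributes a regular 12-gon of circumradius 9 (perimeter = 2·12·9.000·sin(180°/12) = 55.90 mm); the 15×21.5 cube at (4.5, -3.5) contributes its full rectangle (perimeter 73.00 mm); the cylinder at (-2, -4): section is a regular 12-gon, circumradius r=3.5 (perimeter = 2·12·3.500·sin(180°/12) = 21.74 mm); the cube at (5, 13.5) is absent (z outside [6, 12]); Combining (union): the regions partially overlap (shared area 73.82 mm²), so the edge portions inside another operand are dropped and the merged outline is re-measured after clipping — boundary = 101.11 mm; (whole slice rotated 70° about Z — lengths, areas and connectivity unchanged). So its perimeter = 101.11 mm. Layer 134 is larger (101.11 vs 94.74 mm).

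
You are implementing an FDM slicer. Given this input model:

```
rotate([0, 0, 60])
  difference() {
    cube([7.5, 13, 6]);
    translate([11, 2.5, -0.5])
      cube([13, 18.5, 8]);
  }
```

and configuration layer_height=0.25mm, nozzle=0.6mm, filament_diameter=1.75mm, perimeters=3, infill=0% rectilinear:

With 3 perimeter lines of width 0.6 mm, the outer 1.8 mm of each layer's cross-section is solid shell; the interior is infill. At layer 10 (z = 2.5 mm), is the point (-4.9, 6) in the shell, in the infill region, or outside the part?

At z = 2.5 mm: the cube is present — its section is the full 7.5×13 rectangle; the cube at (11, 2.5) (footprint 13×18.5) is included at this height; After the difference (first − rest): starting from the 7.5×13 cube, the 13×18.5 cube at (11, 2.5) misses the remaining region (no effect) — 1 connected region; (whole slice rotated 60° about Z — lengths, areas and connectivity unchanged). Overall, the cross-section is a single solid region. Undo the 60° rotation: the query point maps to (2.746, 7.244) in the un-rotated model frame. The nearest boundary edge runs (0.00, 0.00)→(0.00, 13.00); distance from the point to it = 2.75 mm. The point is inside the cross-section and 2.75 mm from the nearest boundary — more than the 1.8 mm shell width (3 × 0.6), so it's in the infill interior.

infill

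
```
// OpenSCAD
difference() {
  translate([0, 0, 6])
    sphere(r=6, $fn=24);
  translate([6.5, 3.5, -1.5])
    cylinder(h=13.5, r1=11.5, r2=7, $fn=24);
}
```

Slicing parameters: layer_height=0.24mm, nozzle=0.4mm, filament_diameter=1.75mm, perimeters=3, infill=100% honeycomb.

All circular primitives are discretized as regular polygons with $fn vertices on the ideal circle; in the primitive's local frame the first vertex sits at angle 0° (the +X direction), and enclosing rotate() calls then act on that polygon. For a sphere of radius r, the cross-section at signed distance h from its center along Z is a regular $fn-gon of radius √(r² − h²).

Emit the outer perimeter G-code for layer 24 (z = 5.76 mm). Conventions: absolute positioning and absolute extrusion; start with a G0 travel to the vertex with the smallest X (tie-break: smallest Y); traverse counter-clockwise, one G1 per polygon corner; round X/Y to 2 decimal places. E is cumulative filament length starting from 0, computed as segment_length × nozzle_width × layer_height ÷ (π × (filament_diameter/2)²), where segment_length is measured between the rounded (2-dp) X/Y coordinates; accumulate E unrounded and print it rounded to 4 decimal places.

G0 X-6.00 Y0.00 Z5.76
G1 X-5.79 Y-1.55 E0.0624
G1 X-5.19 Y-3.00 E0.1251
G1 X-4.24 Y-4.24 E0.1874
G1 X-3.00 Y-5.19 E0.2498
G1 X-1.55 Y-5.79 E0.3124
G1 X0.00 Y-6.00 E0.3748
G1 X1.55 Y-5.79 E0.4372
G1 X3.00 Y-5.19 E0.4999
G1 X3.34 Y-4.93 E0.5170
G1 X1.96 Y-4.36 E0.5765
G1 X0.08 Y-2.92 E0.6711
G1 X-1.36 Y-1.04 E0.7656
G1 X-2.27 Y1.15 E0.8602
G1 X-2.58 Y3.50 E0.9548
G1 X-2.32 Y5.47 E1.0342
G1 X-3.00 Y5.19 E1.0635
G1 X-4.24 Y4.24 E1.1258
G1 X-5.19 Y3.00 E1.1882
G1 X-5.79 Y1.55 E1.2508
G1 X-6.00 Y0.00 E1.3133

At z = 5.76 mm: the r=6 sphere contributes a regular 24-gon of circumradius √(6²−0.24²) = 5.995; the cone at (6.5, 3.5) (r1=11.5→r2=7) has section circumradius 9.080 here — a regular 24-gon; Subtracting the remaining from the first: starting from the r=6 sphere, the cone at (6.5, 3.5) partially overlaps it — only the 66.99 mm² overlap (of its 256.06 mm²) is removed, clipping the outline — 1 connected region. The outline is a single polygon with 20 vertices. Extrusion per mm of travel: 0.4 × 0.24 / (π × 0.875²) = 0.039912. Accumulating E over each segment gives final E = 1.3133.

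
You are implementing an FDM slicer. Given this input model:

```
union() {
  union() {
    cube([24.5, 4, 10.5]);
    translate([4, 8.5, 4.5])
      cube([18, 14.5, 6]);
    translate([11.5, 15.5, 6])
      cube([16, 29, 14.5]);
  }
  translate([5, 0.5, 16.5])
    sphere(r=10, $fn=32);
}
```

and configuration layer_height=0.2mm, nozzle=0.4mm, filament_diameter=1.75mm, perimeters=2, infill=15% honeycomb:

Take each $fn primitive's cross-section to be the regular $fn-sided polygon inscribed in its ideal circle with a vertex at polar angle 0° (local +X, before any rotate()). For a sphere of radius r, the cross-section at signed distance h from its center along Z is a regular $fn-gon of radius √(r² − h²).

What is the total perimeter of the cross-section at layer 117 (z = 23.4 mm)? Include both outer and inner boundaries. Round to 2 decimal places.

At z = 23.4 mm: the cube is not intersected at this z (z outside [0, 10.5]); the cube at (4, 8.5) is not intersected at this z (z outside [4.5, 10.5]); the cube at (11.5, 15.5) does not reach this height (z outside [6, 20.5]); Taking the union: nothing is present at this height; the r=10 sphere at (5, 0.5) contributes a regular 32-gon of circumradius √(10²−6.9²) = 7.238 (perimeter = 2·32·7.238·sin(180°/32) = 45.41 mm); Taking the union: only the r=10 sphere at (5, 0.5) is present, so the union is just that shape — boundary = 45.41 mm. Overall, the cross-section is a single solid region. Total boundary length (outer) = 45.41 mm.

45.41 mm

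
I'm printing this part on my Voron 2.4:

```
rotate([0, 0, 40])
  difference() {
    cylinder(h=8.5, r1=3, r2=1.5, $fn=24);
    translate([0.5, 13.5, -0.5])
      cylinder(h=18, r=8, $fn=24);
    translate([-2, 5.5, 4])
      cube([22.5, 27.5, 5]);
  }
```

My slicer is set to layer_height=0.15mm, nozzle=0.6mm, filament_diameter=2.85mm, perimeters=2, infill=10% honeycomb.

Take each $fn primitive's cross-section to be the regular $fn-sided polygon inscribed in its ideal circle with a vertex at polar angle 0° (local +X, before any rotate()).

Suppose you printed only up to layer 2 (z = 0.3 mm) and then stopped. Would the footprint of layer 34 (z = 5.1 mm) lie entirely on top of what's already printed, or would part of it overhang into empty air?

entirely on top

Compare the two slices. At z = 0.3: the cone: at t=0.035 of its height the radius interpolates to r₁+(r₂−r₁)t = 2.947, giving a regular 24-gon of that circumradius (area = (24/2)·2.947²·sin(360°/24) = 26.97 mm²); the cylinder at (0.5, 13.5): section is a regular 24-gon, circumradius r=8 (area = (24/2)·8.000²·sin(360°/24) = 198.77 mm²); the cube at (-2, 5.5) is absent (z outside [4, 9]); Subtracting the remaining from the first: starting from the cone (26.97 mm²), the r=8 cylinder at (0.5, 13.5) misses the remaining region (no effect) — area = 26.97 mm²; (rotated 40° about Z; rotation is an isometry so areas/perimeters/island counts are preserved). At z = 5.1: the cone: at t=0.600 of its height the radius interpolates to r₁+(r₂−r₁)t = 2.100, giving a regular 24-gon of that circumradius (area = (24/2)·2.100²·sin(360°/24) = 13.70 mm²); the cylinder at (0.5, 13.5): section is a regular 24-gon, circumradius r=8 (area = (24/2)·8.000²·sin(360°/24) = 198.77 mm²); the cube at (-2, 5.5) is present — its section is the full 22.5×27.5 rectangle (area 618.75 mm²); Subtracting the remaining from the first: starting from the cone (13.70 mm²), the r=8 cylinder at (0.5, 13.5) misses the remaining region (no effect); the 22.5×27.5 cube at (-2, 5.5) misses the remaining region (no effect) — area = 13.70 mm²; (rotated 40° about Z; rotation is an isometry so areas/perimeters/island counts are preserved). Checking containment: the cross-section at z = 5.1 is a subset of the cross-section at z = 0.3.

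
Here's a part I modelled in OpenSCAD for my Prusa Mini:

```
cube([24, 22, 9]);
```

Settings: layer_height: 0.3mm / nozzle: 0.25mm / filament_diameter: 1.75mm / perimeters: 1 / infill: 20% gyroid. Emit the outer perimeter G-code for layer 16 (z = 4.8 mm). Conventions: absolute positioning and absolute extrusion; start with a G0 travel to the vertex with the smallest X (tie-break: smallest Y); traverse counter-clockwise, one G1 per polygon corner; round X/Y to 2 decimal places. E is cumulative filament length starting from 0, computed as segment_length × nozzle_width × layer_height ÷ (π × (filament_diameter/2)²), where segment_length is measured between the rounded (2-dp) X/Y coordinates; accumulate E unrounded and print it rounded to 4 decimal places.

At z = 4.8 mm: the 24×22 cube contributes its full rectangle. The outline is a single polygon with 4 vertices. Extrusion per mm of travel: 0.25 × 0.3 / (π × 0.875²) = 0.031181. Accumulating E over each segment gives final E = 2.8687.

G0 X0.00 Y0.00 Z4.80
G1 X24.00 Y0.00 E0.7484
G1 X24.00 Y22.00 E1.4343
G1 X0.00 Y22.00 E2.1827
G1 X0.00 Y0.00 E2.8687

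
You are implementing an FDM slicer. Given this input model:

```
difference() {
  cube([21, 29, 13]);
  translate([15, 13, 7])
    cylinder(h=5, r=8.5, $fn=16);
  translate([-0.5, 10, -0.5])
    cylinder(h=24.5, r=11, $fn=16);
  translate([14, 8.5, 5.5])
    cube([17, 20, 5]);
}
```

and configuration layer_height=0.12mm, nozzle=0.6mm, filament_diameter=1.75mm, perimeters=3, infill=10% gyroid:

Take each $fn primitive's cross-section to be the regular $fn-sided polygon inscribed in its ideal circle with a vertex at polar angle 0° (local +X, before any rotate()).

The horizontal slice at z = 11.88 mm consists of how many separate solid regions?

2

At z = 11.88 mm: the cube (footprint 21×29) is included at this height; the r=8.5 cylinder at (15, 13) contributes a regular 16-gon of circumradius 8.5; the cylinder at (-0.5, 10): section is a regular 16-gon, circumradius r=11; the cube at (14, 8.5) is absent (z outside [5.5, 10.5]); Taking the first minus the rest: starting from the 21×29 cube, the r=8.5 cylinder at (15, 13) partially overlaps it — only the 201.89 mm² overlap (of its 221.19 mm²) is removed, clipping the outline; the r=11 cylinder at (-0.5, 10) partially overlaps it — only the 146.68 mm² overlap (of its 370.44 mm²) is removed, clipping the outline — 2 connected regions. The result has 2 disconnected regions.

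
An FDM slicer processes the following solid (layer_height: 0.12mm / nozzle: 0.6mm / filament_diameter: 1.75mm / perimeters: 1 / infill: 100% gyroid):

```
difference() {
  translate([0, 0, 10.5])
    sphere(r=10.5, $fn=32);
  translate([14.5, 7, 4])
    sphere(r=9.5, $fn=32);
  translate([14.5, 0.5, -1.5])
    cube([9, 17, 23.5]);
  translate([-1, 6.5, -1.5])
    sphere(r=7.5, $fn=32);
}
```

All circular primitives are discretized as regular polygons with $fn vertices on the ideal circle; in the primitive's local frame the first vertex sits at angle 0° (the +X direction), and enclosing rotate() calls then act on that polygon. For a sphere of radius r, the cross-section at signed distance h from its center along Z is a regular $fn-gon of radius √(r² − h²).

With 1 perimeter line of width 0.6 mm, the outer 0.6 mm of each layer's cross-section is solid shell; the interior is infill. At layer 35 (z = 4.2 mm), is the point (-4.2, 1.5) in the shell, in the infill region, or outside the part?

infill

At z = 4.2 mm: the r=10.5 sphere contributes a regular 32-gon of circumradius √(10.5²−6.3²) = 8.400; the r=9.5 sphere at (14.5, 7) contributes a regular 32-gon of circumradius √(9.5²−0.2²) = 9.498; the cube at (14.5, 0.5) is present — its section is the full 9×17 rectangle; the r=7.5 sphere at (-1, 6.5) slices to a regular 32-gon of circumradius 4.874 (√(r²−h²) with h=5.7 from center); Subtracting the remaining from the first: starting from the r=10.5 sphere, the r=9.5 sphere at (14.5, 7) partially overlaps it — only the 8.98 mm² overlap (of its 281.59 mm²) is removed, clipping the outline; the 9×17 cube at (14.5, 0.5) misses the remaining region (no effect); the r=7.5 sphere at (-1, 6.5) partially overlaps it — only the 49.71 mm² overlap (of its 74.17 mm²) is removed, clipping the outline — 1 connected region. Overall, the cross-section is a single solid region. The nearest boundary edge runs (-3.71, 2.45)→(-2.87, 2.00); distance from the point to it = 1.07 mm. The point is inside the cross-section and 1.07 mm from the nearest boundary — more than the 0.6 mm shell width (1 × 0.6), so it's in the infill interior.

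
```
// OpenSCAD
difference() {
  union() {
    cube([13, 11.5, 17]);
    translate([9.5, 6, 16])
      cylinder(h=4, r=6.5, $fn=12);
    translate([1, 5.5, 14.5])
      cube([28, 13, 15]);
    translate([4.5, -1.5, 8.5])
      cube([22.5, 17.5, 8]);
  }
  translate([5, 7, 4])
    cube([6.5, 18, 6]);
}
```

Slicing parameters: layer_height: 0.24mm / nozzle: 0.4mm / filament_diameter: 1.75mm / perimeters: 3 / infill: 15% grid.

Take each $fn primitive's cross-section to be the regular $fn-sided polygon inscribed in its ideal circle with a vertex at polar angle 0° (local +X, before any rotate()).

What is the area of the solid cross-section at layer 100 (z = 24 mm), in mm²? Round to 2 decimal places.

At z = 24 mm: the cube is not intersected at this z (z outside [0, 17]); the cylinder at (9.5, 6) is absent (z outside [16, 20]); the cube at (1, 5.5) is present — its section is the full 28×13 rectangle (area 364.00 mm²); the cube at (4.5, -1.5) is absent (z outside [8.5, 16.5]); Merging all regions: only the 28×13 cube at (1, 5.5) is present, so the union is just that shape — area = 364.00 mm²; the cube at (5, 7) is absent (z outside [4, 10]); After the difference (first − rest): none of the subtracted shapes is present at this height, so that combined region is unchanged — area = 364.00 mm². Overall, the cross-section is a single solid region. Net area = 364.00 mm².

364.00 mm²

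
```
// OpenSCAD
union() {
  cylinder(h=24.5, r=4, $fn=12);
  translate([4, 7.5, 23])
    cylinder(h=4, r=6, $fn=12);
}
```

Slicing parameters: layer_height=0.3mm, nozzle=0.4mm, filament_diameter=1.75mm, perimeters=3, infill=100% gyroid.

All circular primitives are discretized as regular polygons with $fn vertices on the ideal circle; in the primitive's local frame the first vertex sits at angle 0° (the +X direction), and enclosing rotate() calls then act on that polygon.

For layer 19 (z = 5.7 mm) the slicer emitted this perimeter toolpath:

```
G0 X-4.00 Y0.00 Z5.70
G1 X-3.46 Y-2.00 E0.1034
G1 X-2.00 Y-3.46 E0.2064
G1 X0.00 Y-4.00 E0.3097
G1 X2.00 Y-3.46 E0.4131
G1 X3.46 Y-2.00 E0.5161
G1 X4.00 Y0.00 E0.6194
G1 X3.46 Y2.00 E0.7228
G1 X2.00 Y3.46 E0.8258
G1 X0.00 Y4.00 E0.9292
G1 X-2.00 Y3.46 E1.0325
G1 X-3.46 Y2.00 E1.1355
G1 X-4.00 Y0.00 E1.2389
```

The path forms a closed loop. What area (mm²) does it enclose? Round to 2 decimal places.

47.94 mm²

Apply the shoelace formula to the sequence of (X, Y) vertices; enclosed area = 47.94 mm².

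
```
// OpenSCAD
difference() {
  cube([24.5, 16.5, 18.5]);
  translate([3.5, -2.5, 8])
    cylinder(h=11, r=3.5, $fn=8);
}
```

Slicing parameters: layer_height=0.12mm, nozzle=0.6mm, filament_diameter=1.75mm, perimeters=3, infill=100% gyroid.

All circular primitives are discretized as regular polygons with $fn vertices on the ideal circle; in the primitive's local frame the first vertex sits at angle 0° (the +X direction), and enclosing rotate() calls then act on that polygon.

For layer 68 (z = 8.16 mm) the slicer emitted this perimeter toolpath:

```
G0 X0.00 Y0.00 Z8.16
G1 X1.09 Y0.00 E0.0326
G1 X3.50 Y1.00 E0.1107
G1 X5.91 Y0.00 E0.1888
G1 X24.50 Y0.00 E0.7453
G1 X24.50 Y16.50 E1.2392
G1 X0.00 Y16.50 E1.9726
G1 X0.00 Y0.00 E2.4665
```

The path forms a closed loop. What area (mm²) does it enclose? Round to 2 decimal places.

Apply the shoelace formula to the sequence of (X, Y) vertices; enclosed area = 401.84 mm².

401.84 mm²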